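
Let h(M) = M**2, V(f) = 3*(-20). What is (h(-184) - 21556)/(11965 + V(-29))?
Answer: 2460/2381 ≈ 1.0332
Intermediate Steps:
V(f) = -60
(h(-184) - 21556)/(11965 + V(-29)) = ((-184)**2 - 21556)/(11965 - 60) = (33856 - 21556)/11905 = 12300*(1/11905) = 2460/2381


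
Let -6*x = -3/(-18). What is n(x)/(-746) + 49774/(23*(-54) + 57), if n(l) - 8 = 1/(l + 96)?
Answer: -12832179688/305425455 ≈ -42.014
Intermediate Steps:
x = -1/36 (x = -(-1)/(2*(-18)) = -(-1)*(-1)/(2*18) = -⅙*⅙ = -1/36 ≈ -0.027778)
n(l) = 8 + 1/(96 + l) (n(l) = 8 + 1/(l + 96) = 8 + 1/(96 + l))
n(x)/(-746) + 49774/(23*(-54) + 57) = ((769 + 8*(-1/36))/(96 - 1/36))/(-746) + 49774/(23*(-54) + 57) = ((769 - 2/9)/(3455/36))*(-1/746) + 49774/(-1242 + 57) = ((36/3455)*(6919/9))*(-1/746) + 49774/(-1185) = (27676/3455)*(-1/746) + 49774*(-1/1185) = -13838/1288715 - 49774/1185 = -12832179688/305425455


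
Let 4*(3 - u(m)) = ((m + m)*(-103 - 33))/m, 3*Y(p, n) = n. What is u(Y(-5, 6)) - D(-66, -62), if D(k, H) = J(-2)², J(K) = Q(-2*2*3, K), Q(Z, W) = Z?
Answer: -73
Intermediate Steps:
Y(p, n) = n/3
J(K) = -12 (J(K) = -2*2*3 = -4*3 = -12)
u(m) = 71 (u(m) = 3 - (m + m)*(-103 - 33)/(4*m) = 3 - (2*m)*(-136)/(4*m) = 3 - (-272*m)/(4*m) = 3 - ¼*(-272) = 3 + 68 = 71)
D(k, H) = 144 (D(k, H) = (-12)² = 144)
u(Y(-5, 6)) - D(-66, -62) = 71 - 1*144 = 71 - 144 = -73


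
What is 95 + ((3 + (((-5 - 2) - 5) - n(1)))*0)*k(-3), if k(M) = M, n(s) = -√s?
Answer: 95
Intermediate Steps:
95 + ((3 + (((-5 - 2) - 5) - n(1)))*0)*k(-3) = 95 + ((3 + (((-5 - 2) - 5) - (-1)*√1))*0)*(-3) = 95 + ((3 + ((-7 - 5) - (-1)))*0)*(-3) = 95 + ((3 + (-12 - 1*(-1)))*0)*(-3) = 95 + ((3 + (-12 + 1))*0)*(-3) = 95 + ((3 - 11)*0)*(-3) = 95 - 8*0*(-3) = 95 + 0*(-3) = 95 + 0 = 95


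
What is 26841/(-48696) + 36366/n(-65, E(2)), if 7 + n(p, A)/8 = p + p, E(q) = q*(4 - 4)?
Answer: -75012353/2223784 ≈ -33.732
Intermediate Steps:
E(q) = 0 (E(q) = q*0 = 0)
n(p, A) = -56 + 16*p (n(p, A) = -56 + 8*(p + p) = -56 + 8*(2*p) = -56 + 16*p)
26841/(-48696) + 36366/n(-65, E(2)) = 26841/(-48696) + 36366/(-56 + 16*(-65)) = 26841*(-1/48696) + 36366/(-56 - 1040) = -8947/16232 + 36366/(-1096) = -8947/16232 + 36366*(-1/1096) = -8947/16232 - 18183/548 = -75012353/2223784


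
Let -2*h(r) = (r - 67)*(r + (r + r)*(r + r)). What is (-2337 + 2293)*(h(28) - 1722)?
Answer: -2638944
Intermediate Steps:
h(r) = -(-67 + r)*(r + 4*r²)/2 (h(r) = -(r - 67)*(r + (r + r)*(r + r))/2 = -(-67 + r)*(r + (2*r)*(2*r))/2 = -(-67 + r)*(r + 4*r²)/2)
(-2337 + 2293)*(h(28) - 1722) = (-2337 + 2293)*((½)*28*(67 - 4*28² + 267*28) - 1722) = -44*((½)*28*(67 - 4*784 + 7476) - 1722) = -44*((½)*28*(67 - 3136 + 7476) - 1722) = -44*((½)*28*4407 - 1722) = -44*(61698 - 1722) = -44*59976 = -2638944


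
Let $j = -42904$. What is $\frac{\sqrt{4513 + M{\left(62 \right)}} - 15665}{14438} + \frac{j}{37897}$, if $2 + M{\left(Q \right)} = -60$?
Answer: $- \frac{1213104457}{547156886} + \frac{\sqrt{4451}}{14438} \approx -2.2125$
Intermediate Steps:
$M{\left(Q \right)} = -62$ ($M{\left(Q \right)} = -2 - 60 = -62$)
$\frac{\sqrt{4513 + M{\left(62 \right)}} - 15665}{14438} + \frac{j}{37897} = \frac{\sqrt{4513 - 62} - 15665}{14438} - \frac{42904}{37897} = \left(\sqrt{4451} - 15665\right) \frac{1}{14438} - \frac{42904}{37897} = \left(-15665 + \sqrt{4451}\right) \frac{1}{14438} - \frac{42904}{37897} = \left(- \frac{15665}{14438} + \frac{\sqrt{4451}}{14438}\right) - \frac{42904}{37897} = - \frac{1213104457}{547156886} + \frac{\sqrt{4451}}{14438}$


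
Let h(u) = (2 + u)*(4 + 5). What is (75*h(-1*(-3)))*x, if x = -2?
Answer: -6750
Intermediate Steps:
h(u) = 18 + 9*u (h(u) = (2 + u)*9 = 18 + 9*u)
(75*h(-1*(-3)))*x = (75*(18 + 9*(-1*(-3))))*(-2) = (75*(18 + 9*3))*(-2) = (75*(18 + 27))*(-2) = (75*45)*(-2) = 3375*(-2) = -6750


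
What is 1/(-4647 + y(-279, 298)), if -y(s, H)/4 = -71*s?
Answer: -1/83883 ≈ -1.1921e-5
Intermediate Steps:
y(s, H) = 284*s (y(s, H) = -(-284)*s = 284*s)
1/(-4647 + y(-279, 298)) = 1/(-4647 + 284*(-279)) = 1/(-4647 - 79236) = 1/(-83883) = -1/83883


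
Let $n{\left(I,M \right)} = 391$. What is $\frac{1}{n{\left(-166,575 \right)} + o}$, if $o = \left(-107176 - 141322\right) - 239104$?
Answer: $- \frac{1}{487211} \approx -2.0525 \cdot 10^{-6}$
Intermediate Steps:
$o = -487602$ ($o = -248498 - 239104 = -487602$)
$\frac{1}{n{\left(-166,575 \right)} + o} = \frac{1}{391 - 487602} = \frac{1}{-487211} = - \frac{1}{487211}$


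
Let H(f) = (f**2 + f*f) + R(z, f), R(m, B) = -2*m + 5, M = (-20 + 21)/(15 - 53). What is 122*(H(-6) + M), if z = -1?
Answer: 183061/19 ≈ 9634.8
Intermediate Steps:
M = -1/38 (M = 1/(-38) = 1*(-1/38) = -1/38 ≈ -0.026316)
R(m, B) = 5 - 2*m
H(f) = 7 + 2*f**2 (H(f) = (f**2 + f*f) + (5 - 2*(-1)) = (f**2 + f**2) + (5 + 2) = 2*f**2 + 7 = 7 + 2*f**2)
122*(H(-6) + M) = 122*((7 + 2*(-6)**2) - 1/38) = 122*((7 + 2*36) - 1/38) = 122*((7 + 72) - 1/38) = 122*(79 - 1/38) = 122*(3001/38) = 183061/19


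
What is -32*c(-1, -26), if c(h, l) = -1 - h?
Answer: 0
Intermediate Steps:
-32*c(-1, -26) = -32*(-1 - 1*(-1)) = -32*(-1 + 1) = -32*0 = 0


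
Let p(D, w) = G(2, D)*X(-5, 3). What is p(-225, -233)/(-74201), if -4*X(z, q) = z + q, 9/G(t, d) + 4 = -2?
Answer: 3/296804 ≈ 1.0108e-5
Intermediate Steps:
G(t, d) = -3/2 (G(t, d) = 9/(-4 - 2) = 9/(-6) = 9*(-⅙) = -3/2)
X(z, q) = -q/4 - z/4 (X(z, q) = -(z + q)/4 = -(q + z)/4 = -q/4 - z/4)
p(D, w) = -¾ (p(D, w) = -3*(-¼*3 - ¼*(-5))/2 = -3*(-¾ + 5/4)/2 = -3/2*½ = -¾)
p(-225, -233)/(-74201) = -¾/(-74201) = -¾*(-1/74201) = 3/296804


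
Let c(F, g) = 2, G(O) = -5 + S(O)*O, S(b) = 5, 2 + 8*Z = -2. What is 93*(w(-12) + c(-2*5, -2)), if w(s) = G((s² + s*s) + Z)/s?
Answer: -87327/8 ≈ -10916.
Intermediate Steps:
Z = -½ (Z = -¼ + (⅛)*(-2) = -¼ - ¼ = -½ ≈ -0.50000)
G(O) = -5 + 5*O
w(s) = (-15/2 + 10*s²)/s (w(s) = (-5 + 5*((s² + s*s) - ½))/s = (-5 + 5*((s² + s²) - ½))/s = (-5 + 5*(2*s² - ½))/s = (-5 + 5*(-½ + 2*s²))/s = (-5 + (-5/2 + 10*s²))/s = (-15/2 + 10*s²)/s)
93*(w(-12) + c(-2*5, -2)) = 93*((10*(-12) - 15/2/(-12)) + 2) = 93*((-120 - 15/2*(-1/12)) + 2) = 93*((-120 + 5/8) + 2) = 93*(-955/8 + 2) = 93*(-939/8) = -87327/8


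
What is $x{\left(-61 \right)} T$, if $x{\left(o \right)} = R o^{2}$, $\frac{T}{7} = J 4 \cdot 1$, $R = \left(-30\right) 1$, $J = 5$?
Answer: $-15628200$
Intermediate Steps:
$R = -30$
$T = 140$ ($T = 7 \cdot 5 \cdot 4 \cdot 1 = 7 \cdot 20 \cdot 1 = 7 \cdot 20 = 140$)
$x{\left(o \right)} = - 30 o^{2}$
$x{\left(-61 \right)} T = - 30 \left(-61\right)^{2} \cdot 140 = \left(-30\right) 3721 \cdot 140 = \left(-111630\right) 140 = -15628200$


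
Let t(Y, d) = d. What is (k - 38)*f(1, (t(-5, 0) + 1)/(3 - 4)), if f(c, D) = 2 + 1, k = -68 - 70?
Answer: -528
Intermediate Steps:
k = -138
f(c, D) = 3
(k - 38)*f(1, (t(-5, 0) + 1)/(3 - 4)) = (-138 - 38)*3 = -176*3 = -528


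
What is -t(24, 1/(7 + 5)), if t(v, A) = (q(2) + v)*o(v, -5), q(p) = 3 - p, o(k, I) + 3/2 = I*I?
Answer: -1175/2 ≈ -587.50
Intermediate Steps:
o(k, I) = -3/2 + I**2 (o(k, I) = -3/2 + I*I = -3/2 + I**2)
t(v, A) = 47/2 + 47*v/2 (t(v, A) = ((3 - 1*2) + v)*(-3/2 + (-5)**2) = ((3 - 2) + v)*(-3/2 + 25) = (1 + v)*(47/2) = 47/2 + 47*v/2)
-t(24, 1/(7 + 5)) = -(47/2 + (47/2)*24) = -(47/2 + 564) = -1*1175/2 = -1175/2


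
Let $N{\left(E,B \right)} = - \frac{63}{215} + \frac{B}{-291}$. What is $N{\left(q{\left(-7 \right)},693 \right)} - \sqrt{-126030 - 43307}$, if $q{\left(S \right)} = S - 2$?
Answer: $- \frac{55776}{20855} - i \sqrt{169337} \approx -2.6745 - 411.51 i$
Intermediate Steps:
$q{\left(S \right)} = -2 + S$ ($q{\left(S \right)} = S - 2 = -2 + S$)
$N{\left(E,B \right)} = - \frac{63}{215} - \frac{B}{291}$ ($N{\left(E,B \right)} = \left(-63\right) \frac{1}{215} + B \left(- \frac{1}{291}\right) = - \frac{63}{215} - \frac{B}{291}$)
$N{\left(q{\left(-7 \right)},693 \right)} - \sqrt{-126030 - 43307} = \left(- \frac{63}{215} - \frac{231}{97}\right) - \sqrt{-126030 - 43307} = \left(- \frac{63}{215} - \frac{231}{97}\right) - \sqrt{-169337} = - \frac{55776}{20855} - i \sqrt{169337}$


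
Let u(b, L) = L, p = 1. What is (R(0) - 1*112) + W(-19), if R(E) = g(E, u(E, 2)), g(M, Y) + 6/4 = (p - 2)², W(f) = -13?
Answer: -251/2 ≈ -125.50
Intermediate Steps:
g(M, Y) = -½ (g(M, Y) = -3/2 + (1 - 2)² = -3/2 + (-1)² = -3/2 + 1 = -½)
R(E) = -½
(R(0) - 1*112) + W(-19) = (-½ - 1*112) - 13 = (-½ - 112) - 13 = -225/2 - 13 = -251/2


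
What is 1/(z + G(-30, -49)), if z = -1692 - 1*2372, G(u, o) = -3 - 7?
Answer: -1/4074 ≈ -0.00024546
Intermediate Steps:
G(u, o) = -10
z = -4064 (z = -1692 - 2372 = -4064)
1/(z + G(-30, -49)) = 1/(-4064 - 10) = 1/(-4074) = -1/4074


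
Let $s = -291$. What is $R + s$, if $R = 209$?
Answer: $-82$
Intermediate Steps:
$R + s = 209 - 291 = -82$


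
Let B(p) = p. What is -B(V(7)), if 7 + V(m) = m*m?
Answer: -42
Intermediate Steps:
V(m) = -7 + m² (V(m) = -7 + m*m = -7 + m²)
-B(V(7)) = -(-7 + 7²) = -(-7 + 49) = -1*42 = -42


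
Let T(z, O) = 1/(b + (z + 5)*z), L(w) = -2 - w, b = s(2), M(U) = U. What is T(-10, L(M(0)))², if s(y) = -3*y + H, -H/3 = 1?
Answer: 1/1681 ≈ 0.00059488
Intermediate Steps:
H = -3 (H = -3*1 = -3)
s(y) = -3 - 3*y (s(y) = -3*y - 3 = -3 - 3*y)
b = -9 (b = -3 - 3*2 = -3 - 6 = -9)
T(z, O) = 1/(-9 + z*(5 + z)) (T(z, O) = 1/(-9 + (z + 5)*z) = 1/(-9 + (5 + z)*z) = 1/(-9 + z*(5 + z)))
T(-10, L(M(0)))² = (1/(-9 + (-10)² + 5*(-10)))² = (1/(-9 + 100 - 50))² = (1/41)² = 1/1681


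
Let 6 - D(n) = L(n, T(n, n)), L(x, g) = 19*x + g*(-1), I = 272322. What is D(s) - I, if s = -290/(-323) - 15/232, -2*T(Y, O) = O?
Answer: -40814978517/149872 ≈ -2.7233e+5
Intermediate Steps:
T(Y, O) = -O/2
L(x, g) = -g + 19*x (L(x, g) = 19*x - g = -g + 19*x)
s = 62435/74936 (s = -290*(-1/323) - 15*1/232 = 290/323 - 15/232 = 62435/74936 ≈ 0.83318)
D(n) = 6 - 39*n/2 (D(n) = 6 - (-(-1)*n/2 + 19*n) = 6 - (n/2 + 19*n) = 6 - 39*n/2)
D(s) - I = (6 - 39/2*62435/74936) - 1*272322 = (6 - 2434965/149872) - 272322 = -1535733/149872 - 272322 = -40814978517/149872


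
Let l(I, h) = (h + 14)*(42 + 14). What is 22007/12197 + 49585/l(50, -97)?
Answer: -502499709/56691656 ≈ -8.8637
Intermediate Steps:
l(I, h) = 784 + 56*h (l(I, h) = (14 + h)*56 = 784 + 56*h)
22007/12197 + 49585/l(50, -97) = 22007/12197 + 49585/(784 + 56*(-97)) = 22007*(1/12197) + 49585/(784 - 5432) = 22007/12197 + 49585/(-4648) = 22007/12197 + 49585*(-1/4648) = 22007/12197 - 49585/4648 = -502499709/56691656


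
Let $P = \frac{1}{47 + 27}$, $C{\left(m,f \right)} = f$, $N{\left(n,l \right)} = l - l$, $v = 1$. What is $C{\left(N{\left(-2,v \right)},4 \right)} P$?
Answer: $\frac{2}{37} \approx 0.054054$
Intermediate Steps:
$N{\left(n,l \right)} = 0$
$P = \frac{1}{74} \approx 0.013514$
$C{\left(N{\left(-2,v \right)},4 \right)} P = 4 \cdot \frac{1}{74} = \frac{2}{37}$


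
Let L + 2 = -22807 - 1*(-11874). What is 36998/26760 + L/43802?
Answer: 331991449/293035380 ≈ 1.1329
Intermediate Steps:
L = -10935 (L = -2 + (-22807 - 1*(-11874)) = -2 + (-22807 + 11874) = -2 - 10933 = -10935)
36998/26760 + L/43802 = 36998/26760 - 10935/43802 = 36998*(1/26760) - 10935*1/43802 = 18499/13380 - 10935/43802 = 331991449/293035380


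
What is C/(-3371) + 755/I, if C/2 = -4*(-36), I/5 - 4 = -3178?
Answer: -1423133/10699554 ≈ -0.13301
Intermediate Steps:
I = -15870 (I = 20 + 5*(-3178) = 20 - 15890 = -15870)
C = 288 (C = 2*(-4*(-36)) = 2*144 = 288)
C/(-3371) + 755/I = 288/(-3371) + 755/(-15870) = 288*(-1/3371) + 755*(-1/15870) = -288/3371 - 151/3174 = -1423133/10699554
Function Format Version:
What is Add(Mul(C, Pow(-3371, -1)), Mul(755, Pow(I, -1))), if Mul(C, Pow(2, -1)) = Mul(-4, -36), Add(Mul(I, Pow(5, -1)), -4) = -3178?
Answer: Rational(-1423133, 10699554) ≈ -0.13301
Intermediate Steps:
I = -15870 (I = Add(20, Mul(5, -3178)) = Add(20, -15890) = -15870)
C = 288 (C = Mul(2, Mul(-4, -36)) = Mul(2, 144) = 288)
Add(Mul(C, Pow(-3371, -1)), Mul(755, Pow(I, -1))) = Add(Mul(288, Pow(-3371, -1)), Mul(755, Pow(-15870, -1))) = Add(Mul(288, Rational(-1, 3371)), Mul(755, Rational(-1, 15870))) = Add(Rational(-288, 3371), Rational(-151, 3174)) = Rational(-1423133, 10699554)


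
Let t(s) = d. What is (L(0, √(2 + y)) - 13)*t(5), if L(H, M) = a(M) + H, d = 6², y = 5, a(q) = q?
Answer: -468 + 36*√7 ≈ -372.75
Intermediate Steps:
d = 36
L(H, M) = H + M (L(H, M) = M + H = H + M)
t(s) = 36
(L(0, √(2 + y)) - 13)*t(5) = ((0 + √(2 + 5)) - 13)*36 = ((0 + √7) - 13)*36 = (√7 - 13)*36 = (-13 + √7)*36 = -468 + 36*√7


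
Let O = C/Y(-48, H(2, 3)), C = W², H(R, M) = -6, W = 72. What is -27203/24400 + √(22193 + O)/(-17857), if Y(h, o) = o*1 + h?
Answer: -27203/24400 - √22097/17857 ≈ -1.1232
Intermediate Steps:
C = 5184 (C = 72² = 5184)
Y(h, o) = h + o (Y(h, o) = o + h = h + o)
O = -96 (O = 5184/(-48 - 6) = 5184/(-54) = 5184*(-1/54) = -96)
-27203/24400 + √(22193 + O)/(-17857) = -27203/24400 + √(22193 - 96)/(-17857) = -27203*1/24400 + √22097*(-1/17857) = -27203/24400 - √22097/17857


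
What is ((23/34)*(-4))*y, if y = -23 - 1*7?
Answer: 1380/17 ≈ 81.177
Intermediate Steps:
y = -30 (y = -23 - 7 = -30)
((23/34)*(-4))*y = ((23/34)*(-4))*(-30) = -46/17*(-30) = 1380/17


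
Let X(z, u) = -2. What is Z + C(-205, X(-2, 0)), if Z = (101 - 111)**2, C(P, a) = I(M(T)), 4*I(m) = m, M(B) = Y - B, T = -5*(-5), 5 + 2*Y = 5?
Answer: 375/4 ≈ 93.750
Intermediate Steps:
Y = 0 (Y = -5/2 + (1/2)*5 = -5/2 + 5/2 = 0)
T = 25
M(B) = -B (M(B) = 0 - B = -B)
I(m) = m/4
C(P, a) = -25/4 (C(P, a) = (-1*25)/4 = (1/4)*(-25) = -25/4)
Z = 100 (Z = (-10)**2 = 100)
Z + C(-205, X(-2, 0)) = 100 - 25/4 = 375/4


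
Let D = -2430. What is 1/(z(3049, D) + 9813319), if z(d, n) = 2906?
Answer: 1/9816225 ≈ 1.0187e-7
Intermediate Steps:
1/(z(3049, D) + 9813319) = 1/(2906 + 9813319) = 1/9816225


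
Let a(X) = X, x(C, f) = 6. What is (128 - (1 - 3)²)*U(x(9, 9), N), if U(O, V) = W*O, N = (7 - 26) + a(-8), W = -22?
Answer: -16368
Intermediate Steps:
N = -27 (N = (7 - 26) - 8 = -19 - 8 = -27)
U(O, V) = -22*O
(128 - (1 - 3)²)*U(x(9, 9), N) = (128 - (1 - 3)²)*(-22*6) = (128 - 1*(-2)²)*(-132) = (128 - 1*4)*(-132) = (128 - 4)*(-132) = 124*(-132) = -16368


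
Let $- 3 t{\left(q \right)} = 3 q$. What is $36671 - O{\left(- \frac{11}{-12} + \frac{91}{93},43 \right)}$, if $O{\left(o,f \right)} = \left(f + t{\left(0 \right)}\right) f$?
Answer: $34822$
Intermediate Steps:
$t{\left(q \right)} = - q$ ($t{\left(q \right)} = - \frac{3 q}{3} = - q$)
$O{\left(o,f \right)} = f^{2}$ ($O{\left(o,f \right)} = \left(f - 0\right) f = \left(f + 0\right) f = f f = f^{2}$)
$36671 - O{\left(- \frac{11}{-12} + \frac{91}{93},43 \right)} = 36671 - 43^{2} = 36671 - 1849 = 34822$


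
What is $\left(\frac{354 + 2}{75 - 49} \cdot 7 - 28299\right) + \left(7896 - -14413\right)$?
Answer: $- \frac{76624}{13} \approx -5894.2$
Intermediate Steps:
$\left(\frac{354 + 2}{75 - 49} \cdot 7 - 28299\right) + \left(7896 - -14413\right) = \left(\frac{356}{26} \cdot 7 - 28299\right) + \left(7896 + 14413\right) = \left(356 \cdot \frac{1}{26} \cdot 7 - 28299\right) + 22309 = \left(\frac{178}{13} \cdot 7 - 28299\right) + 22309 = \left(\frac{1246}{13} - 28299\right) + 22309 = - \frac{366641}{13} + 22309 = - \frac{76624}{13}$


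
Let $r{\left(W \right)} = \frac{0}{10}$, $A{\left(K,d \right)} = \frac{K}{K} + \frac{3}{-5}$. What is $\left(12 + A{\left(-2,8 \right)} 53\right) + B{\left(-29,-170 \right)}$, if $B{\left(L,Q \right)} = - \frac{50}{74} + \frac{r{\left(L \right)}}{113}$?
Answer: $\frac{6017}{185} \approx 32.524$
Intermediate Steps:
$A{\left(K,d \right)} = \frac{2}{5}$ ($A{\left(K,d \right)} = 1 + 3 \left(- \frac{1}{5}\right) = 1 - \frac{3}{5} = \frac{2}{5}$)
$r{\left(W \right)} = 0$ ($r{\left(W \right)} = 0 \cdot \frac{1}{10} = 0$)
$B{\left(L,Q \right)} = - \frac{25}{37}$ ($B{\left(L,Q \right)} = - \frac{50}{74} + \frac{0}{113} = \left(-50\right) \frac{1}{74} + 0 \cdot \frac{1}{113} = - \frac{25}{37} + 0 = - \frac{25}{37}$)
$\left(12 + A{\left(-2,8 \right)} 53\right) + B{\left(-29,-170 \right)} = \left(12 + \frac{2}{5} \cdot 53\right) - \frac{25}{37} = \left(12 + \frac{106}{5}\right) - \frac{25}{37} = \frac{166}{5} - \frac{25}{37} = \frac{6017}{185}$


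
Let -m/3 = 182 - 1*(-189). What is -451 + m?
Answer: -1564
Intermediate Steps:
m = -1113 (m = -3*(182 - 1*(-189)) = -3*(182 + 189) = -3*371 = -1113)
-451 + m = -451 - 1113 = -1564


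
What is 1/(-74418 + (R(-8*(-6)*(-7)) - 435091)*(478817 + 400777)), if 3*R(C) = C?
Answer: -1/382802022000 ≈ -2.6123e-12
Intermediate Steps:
R(C) = C/3
1/(-74418 + (R(-8*(-6)*(-7)) - 435091)*(478817 + 400777)) = 1/(-74418 + ((-8*(-6)*(-7))/3 - 435091)*(478817 + 400777)) = 1/(-74418 + ((48*(-7))/3 - 435091)*879594) = 1/(-74418 + ((⅓)*(-336) - 435091)*879594) = 1/(-74418 + (-112 - 435091)*879594) = 1/(-74418 - 435203*879594) = 1/(-74418 - 382801947582) = 1/(-382802022000) = -1/382802022000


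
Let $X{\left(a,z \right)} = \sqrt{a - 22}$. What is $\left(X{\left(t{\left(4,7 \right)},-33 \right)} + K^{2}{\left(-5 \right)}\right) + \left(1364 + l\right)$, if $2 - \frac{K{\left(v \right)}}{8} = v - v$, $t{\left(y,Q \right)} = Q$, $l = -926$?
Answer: $694 + i \sqrt{15} \approx 694.0 + 3.873 i$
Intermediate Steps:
$X{\left(a,z \right)} = \sqrt{-22 + a}$
$K{\left(v \right)} = 16$ ($K{\left(v \right)} = 16 - 8 \left(v - v\right) = 16 - 0 = 16 + 0 = 16$)
$\left(X{\left(t{\left(4,7 \right)},-33 \right)} + K^{2}{\left(-5 \right)}\right) + \left(1364 + l\right) = \left(\sqrt{-22 + 7} + 16^{2}\right) + \left(1364 - 926\right) = \left(\sqrt{-15} + 256\right) + 438 = \left(i \sqrt{15} + 256\right) + 438 = \left(256 + i \sqrt{15}\right) + 438 = 694 + i \sqrt{15}$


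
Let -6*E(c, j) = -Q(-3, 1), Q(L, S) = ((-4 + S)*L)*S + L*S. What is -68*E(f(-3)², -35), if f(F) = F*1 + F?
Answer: -68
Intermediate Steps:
f(F) = 2*F (f(F) = F + F = 2*F)
Q(L, S) = L*S + L*S*(-4 + S) (Q(L, S) = (L*(-4 + S))*S + L*S = L*S*(-4 + S) + L*S = L*S + L*S*(-4 + S))
E(c, j) = 1 (E(c, j) = -(-1)*(-3*1*(-3 + 1))/6 = -(-1)*(-3*1*(-2))/6 = -(-1)*6/6 = -⅙*(-6) = 1)
-68*E(f(-3)², -35) = -68*1 = -68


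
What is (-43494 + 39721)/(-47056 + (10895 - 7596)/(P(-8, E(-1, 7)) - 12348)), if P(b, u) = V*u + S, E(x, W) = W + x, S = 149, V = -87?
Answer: 4363303/54418425 ≈ 0.080181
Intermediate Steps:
P(b, u) = 149 - 87*u (P(b, u) = -87*u + 149 = 149 - 87*u)
(-43494 + 39721)/(-47056 + (10895 - 7596)/(P(-8, E(-1, 7)) - 12348)) = (-43494 + 39721)/(-47056 + (10895 - 7596)/((149 - 87*(7 - 1)) - 12348)) = -3773/(-47056 + 3299/((149 - 87*6) - 12348)) = -3773/(-47056 + 3299/((149 - 522) - 12348)) = -3773/(-47056 + 3299/(-373 - 12348)) = -3773/(-47056 + 3299/(-12721)) = -3773/(-47056 + 3299*(-1/12721)) = -3773/(-47056 - 3299/12721) = -3773/(-598602675/12721) = -3773*(-12721/598602675) = 4363303/54418425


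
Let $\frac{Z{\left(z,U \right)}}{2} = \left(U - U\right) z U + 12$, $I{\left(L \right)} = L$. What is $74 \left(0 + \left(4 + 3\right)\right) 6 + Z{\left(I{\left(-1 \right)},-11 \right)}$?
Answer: $3132$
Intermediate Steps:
$Z{\left(z,U \right)} = 24$ ($Z{\left(z,U \right)} = 2 \left(\left(U - U\right) z U + 12\right) = 2 \left(0 z U + 12\right) = 2 \left(0 U + 12\right) = 2 \left(0 + 12\right) = 2 \cdot 12 = 24$)
$74 \left(0 + \left(4 + 3\right)\right) 6 + Z{\left(I{\left(-1 \right)},-11 \right)} = 74 \left(0 + \left(4 + 3\right)\right) 6 + 24 = 74 \left(0 + 7\right) 6 + 24 = 74 \cdot 7 \cdot 6 + 24 = 74 \cdot 42 + 24 = 3108 + 24 = 3132$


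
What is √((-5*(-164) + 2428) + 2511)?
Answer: √5759 ≈ 75.888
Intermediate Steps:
√((-5*(-164) + 2428) + 2511) = √((820 + 2428) + 2511) = √(3248 + 2511) = √5759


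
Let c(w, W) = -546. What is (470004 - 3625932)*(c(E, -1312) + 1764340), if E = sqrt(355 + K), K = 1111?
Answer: -5566406870832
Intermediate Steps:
E = sqrt(1466) (E = sqrt(355 + 1111) = sqrt(1466) ≈ 38.288)
(470004 - 3625932)*(c(E, -1312) + 1764340) = (470004 - 3625932)*(-546 + 1764340) = -3155928*1763794 = -5566406870832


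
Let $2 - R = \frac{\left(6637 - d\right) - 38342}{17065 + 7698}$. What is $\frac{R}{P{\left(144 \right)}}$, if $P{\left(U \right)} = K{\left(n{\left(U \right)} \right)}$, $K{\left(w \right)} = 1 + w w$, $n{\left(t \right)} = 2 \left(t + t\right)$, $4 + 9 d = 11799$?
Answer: $\frac{742874}{73942144659} \approx 1.0047 \cdot 10^{-5}$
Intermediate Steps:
$d = \frac{11795}{9}$ ($d = - \frac{4}{9} + \frac{1}{9} \cdot 11799 = - \frac{4}{9} + 1311 = \frac{11795}{9} \approx 1310.6$)
$n{\left(t \right)} = 4 t$ ($n{\left(t \right)} = 2 \cdot 2 t = 4 t$)
$R = \frac{742874}{222867}$ ($R = 2 - \frac{\left(6637 - \frac{11795}{9}\right) - 38342}{17065 + 7698} = 2 - \frac{\left(6637 - \frac{11795}{9}\right) - 38342}{24763} = 2 - \left(\frac{47938}{9} - 38342\right) \frac{1}{24763} = 2 - \left(- \frac{297140}{9}\right) \frac{1}{24763} = 2 - - \frac{297140}{222867} = 2 + \frac{297140}{222867} = \frac{742874}{222867} \approx 3.3333$)
$K{\left(w \right)} = 1 + w^{2}$
$P{\left(U \right)} = 1 + 16 U^{2}$ ($P{\left(U \right)} = 1 + \left(4 U\right)^{2} = 1 + 16 U^{2}$)
$\frac{R}{P{\left(144 \right)}} = \frac{742874}{222867 \left(1 + 16 \cdot 144^{2}\right)} = \frac{742874}{222867 \left(1 + 16 \cdot 20736\right)} = \frac{742874}{222867 \left(1 + 331776\right)} = \frac{742874}{222867 \cdot 331777} = \frac{742874}{222867} \cdot \frac{1}{331777} = \frac{742874}{73942144659}$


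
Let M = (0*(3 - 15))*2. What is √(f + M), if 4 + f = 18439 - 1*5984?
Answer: √12451 ≈ 111.58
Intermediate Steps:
f = 12451 (f = -4 + (18439 - 1*5984) = -4 + (18439 - 5984) = -4 + 12455 = 12451)
M = 0 (M = (0*(-12))*2 = 0*2 = 0)
√(f + M) = √(12451 + 0) = √12451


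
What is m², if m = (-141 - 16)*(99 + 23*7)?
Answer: 1666272400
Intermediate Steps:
m = -40820 (m = -157*(99 + 161) = -157*260 = -40820)
m² = (-40820)² = 1666272400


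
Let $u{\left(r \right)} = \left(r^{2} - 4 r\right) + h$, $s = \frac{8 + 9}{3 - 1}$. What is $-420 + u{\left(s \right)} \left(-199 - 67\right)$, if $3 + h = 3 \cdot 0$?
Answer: $- \frac{19593}{2} \approx -9796.5$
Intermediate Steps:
$h = -3$ ($h = -3 + 3 \cdot 0 = -3 + 0 = -3$)
$s = \frac{17}{2} \approx 8.5$
$u{\left(r \right)} = -3 + r^{2} - 4 r$ ($u{\left(r \right)} = \left(r^{2} - 4 r\right) - 3 = -3 + r^{2} - 4 r$)
$-420 + u{\left(s \right)} \left(-199 - 67\right) = -420 + \left(-3 + \left(\frac{17}{2}\right)^{2} - 34\right) \left(-199 - 67\right) = -420 + \left(-3 + \frac{289}{4} - 34\right) \left(-199 - 67\right) = -420 + \frac{141}{4} \left(-266\right) = -420 - \frac{18753}{2} = - \frac{19593}{2}$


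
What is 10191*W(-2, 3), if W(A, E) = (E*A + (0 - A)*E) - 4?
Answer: -40764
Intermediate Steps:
W(A, E) = -4 (W(A, E) = (A*E + (-A)*E) - 4 = (A*E - A*E) - 4 = 0 - 4 = -4)
10191*W(-2, 3) = 10191*(-4) = -40764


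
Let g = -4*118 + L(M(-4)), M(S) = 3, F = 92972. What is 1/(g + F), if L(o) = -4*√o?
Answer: 23125/2139062488 + √3/2139062488 ≈ 1.0812e-5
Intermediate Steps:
g = -472 - 4*√3 (g = -4*118 - 4*√3 = -472 - 4*√3 ≈ -478.93)
1/(g + F) = 1/((-472 - 4*√3) + 92972) = 1/(92500 - 4*√3)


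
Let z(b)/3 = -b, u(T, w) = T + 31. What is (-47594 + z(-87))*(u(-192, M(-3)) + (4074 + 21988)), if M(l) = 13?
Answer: -1225972033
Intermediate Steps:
u(T, w) = 31 + T
z(b) = -3*b (z(b) = 3*(-b) = -3*b)
(-47594 + z(-87))*(u(-192, M(-3)) + (4074 + 21988)) = (-47594 - 3*(-87))*((31 - 192) + (4074 + 21988)) = (-47594 + 261)*(-161 + 26062) = -47333*25901 = -1225972033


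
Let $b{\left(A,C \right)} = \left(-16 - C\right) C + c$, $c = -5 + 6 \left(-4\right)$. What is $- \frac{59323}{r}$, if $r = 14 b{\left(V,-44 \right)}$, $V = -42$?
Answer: $\frac{59323}{17654} \approx 3.3603$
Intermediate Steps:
$c = -29$ ($c = -5 - 24 = -29$)
$b{\left(A,C \right)} = -29 + C \left(-16 - C\right)$ ($b{\left(A,C \right)} = \left(-16 - C\right) C - 29 = C \left(-16 - C\right) - 29 = -29 + C \left(-16 - C\right)$)
$r = -17654$ ($r = 14 \left(-29 - \left(-44\right)^{2} - -704\right) = 14 \left(-29 - 1936 + 704\right) = 14 \left(-1261\right) = -17654$)
$- \frac{59323}{r} = - \frac{59323}{-17654} = \left(-59323\right) \left(- \frac{1}{17654}\right) = \frac{59323}{17654}$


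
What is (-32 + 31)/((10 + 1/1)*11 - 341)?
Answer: 1/220 ≈ 0.0045455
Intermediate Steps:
(-32 + 31)/((10 + 1/1)*11 - 341) = -1/((10 + 1)*11 - 341) = -1/(11*11 - 341) = -1/(121 - 341) = -1/(-220) = -1*(-1/220) = 1/220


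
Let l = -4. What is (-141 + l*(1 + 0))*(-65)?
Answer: 9425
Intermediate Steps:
(-141 + l*(1 + 0))*(-65) = (-141 - 4*(1 + 0))*(-65) = (-141 - 4*1)*(-65) = (-141 - 4)*(-65) = -145*(-65) = 9425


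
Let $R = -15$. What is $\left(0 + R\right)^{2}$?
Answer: $225$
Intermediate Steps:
$\left(0 + R\right)^{2} = \left(0 - 15\right)^{2} = \left(-15\right)^{2} = 225$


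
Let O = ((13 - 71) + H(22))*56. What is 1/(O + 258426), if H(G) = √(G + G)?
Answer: 1657/422829050 - 4*√11/2325559775 ≈ 3.9131e-6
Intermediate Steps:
H(G) = √2*√G (H(G) = √(2*G) = √2*√G)
O = -3248 + 112*√11 (O = ((13 - 71) + √2*√22)*56 = (-58 + 2*√11)*56 = -3248 + 112*√11 ≈ -2876.5)
1/(O + 258426) = 1/((-3248 + 112*√11) + 258426) = 1/(255178 + 112*√11)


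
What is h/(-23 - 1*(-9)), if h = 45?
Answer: -45/14 ≈ -3.2143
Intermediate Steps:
h/(-23 - 1*(-9)) = 45/(-23 - 1*(-9)) = 45/(-23 + 9) = 45/(-14) = -1/14*45 = -45/14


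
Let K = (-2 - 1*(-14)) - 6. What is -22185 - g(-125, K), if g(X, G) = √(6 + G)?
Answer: -22185 - 2*√3 ≈ -22188.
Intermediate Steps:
K = 6 (K = (-2 + 14) - 6 = 12 - 6 = 6)
-22185 - g(-125, K) = -22185 - √(6 + 6) = -22185 - √12 = -22185 - 2*√3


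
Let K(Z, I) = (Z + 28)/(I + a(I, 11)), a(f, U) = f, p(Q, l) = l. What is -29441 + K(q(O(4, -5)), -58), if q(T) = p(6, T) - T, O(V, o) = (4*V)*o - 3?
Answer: -853796/29 ≈ -29441.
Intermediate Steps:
O(V, o) = -3 + 4*V*o (O(V, o) = 4*V*o - 3 = -3 + 4*V*o)
q(T) = 0 (q(T) = T - T = 0)
K(Z, I) = (28 + Z)/(2*I) (K(Z, I) = (Z + 28)/(I + I) = (28 + Z)/((2*I)) = (28 + Z)*(1/(2*I)) = (28 + Z)/(2*I))
-29441 + K(q(O(4, -5)), -58) = -29441 + (1/2)*(28 + 0)/(-58) = -29441 + (1/2)*(-1/58)*28 = -29441 - 7/29 = -853796/29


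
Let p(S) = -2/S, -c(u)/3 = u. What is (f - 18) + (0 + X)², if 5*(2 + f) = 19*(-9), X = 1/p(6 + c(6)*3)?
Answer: 2609/5 ≈ 521.80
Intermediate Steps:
c(u) = -3*u
X = 24 (X = 1/(-2/(6 - 3*6*3)) = 1/(-2/(6 - 18*3)) = 1/(-2/(6 - 54)) = 1/(-2/(-48)) = 1/(-2*(-1/48)) = 1/(1/24) = 24)
f = -181/5 (f = -2 + (19*(-9))/5 = -2 + (⅕)*(-171) = -2 - 171/5 = -181/5 ≈ -36.200)
(f - 18) + (0 + X)² = (-181/5 - 18) + (0 + 24)² = -271/5 + 24² = -271/5 + 576 = 2609/5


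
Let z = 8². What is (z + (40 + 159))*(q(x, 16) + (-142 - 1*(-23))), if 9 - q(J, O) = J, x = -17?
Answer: -24459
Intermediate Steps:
q(J, O) = 9 - J
z = 64
(z + (40 + 159))*(q(x, 16) + (-142 - 1*(-23))) = (64 + (40 + 159))*((9 - 1*(-17)) + (-142 - 1*(-23))) = (64 + 199)*((9 + 17) + (-142 + 23)) = 263*(26 - 119) = 263*(-93) = -24459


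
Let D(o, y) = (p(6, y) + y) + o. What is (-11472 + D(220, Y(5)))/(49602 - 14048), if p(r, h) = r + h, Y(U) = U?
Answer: -5618/17777 ≈ -0.31603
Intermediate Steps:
p(r, h) = h + r
D(o, y) = 6 + o + 2*y (D(o, y) = ((y + 6) + y) + o = ((6 + y) + y) + o = (6 + 2*y) + o = 6 + o + 2*y)
(-11472 + D(220, Y(5)))/(49602 - 14048) = (-11472 + (6 + 220 + 2*5))/(49602 - 14048) = (-11472 + (6 + 220 + 10))/35554 = (-11472 + 236)*(1/35554) = -11236*1/35554 = -5618/17777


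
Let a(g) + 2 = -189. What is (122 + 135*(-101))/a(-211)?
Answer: 13513/191 ≈ 70.749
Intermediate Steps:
a(g) = -191 (a(g) = -2 - 189 = -191)
(122 + 135*(-101))/a(-211) = (122 + 135*(-101))/(-191) = (122 - 13635)*(-1/191) = -13513*(-1/191) = 13513/191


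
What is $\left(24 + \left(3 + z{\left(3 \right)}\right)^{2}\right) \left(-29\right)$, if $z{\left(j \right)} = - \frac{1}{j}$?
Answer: $- \frac{8120}{9} \approx -902.22$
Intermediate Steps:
$\left(24 + \left(3 + z{\left(3 \right)}\right)^{2}\right) \left(-29\right) = \left(24 + \left(3 - \frac{1}{3}\right)^{2}\right) \left(-29\right) = \left(24 + \left(\frac{8}{3}\right)^{2}\right) \left(-29\right) = \left(24 + \frac{64}{9}\right) \left(-29\right) = \frac{280}{9} \left(-29\right) = - \frac{8120}{9}$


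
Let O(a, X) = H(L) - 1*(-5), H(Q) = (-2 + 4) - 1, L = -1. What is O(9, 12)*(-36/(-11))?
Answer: 216/11 ≈ 19.636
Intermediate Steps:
H(Q) = 1 (H(Q) = 2 - 1 = 1)
O(a, X) = 6 (O(a, X) = 1 - 1*(-5) = 1 + 5 = 6)
O(9, 12)*(-36/(-11)) = 6*(-36/(-11)) = 6*(-36*(-1/11)) = 6*(36/11) = 216/11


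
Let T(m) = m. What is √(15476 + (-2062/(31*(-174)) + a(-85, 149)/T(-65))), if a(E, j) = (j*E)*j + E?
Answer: √54714686768157/35061 ≈ 210.97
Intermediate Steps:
a(E, j) = E + E*j² (a(E, j) = (E*j)*j + E = E*j² + E = E + E*j²)
√(15476 + (-2062/(31*(-174)) + a(-85, 149)/T(-65))) = √(15476 + (-2062/(31*(-174)) - 85*(1 + 149²)/(-65))) = √(15476 + (-2062/(-5394) - 85*(1 + 22201)*(-1/65))) = √(15476 + (-2062*(-1/5394) - 85*22202*(-1/65))) = √(15476 + (1031/2697 - 1887170*(-1/65))) = √(15476 + (1031/2697 + 377434/13)) = √(15476 + 1017952901/35061) = √(1560556937/35061) = √54714686768157/35061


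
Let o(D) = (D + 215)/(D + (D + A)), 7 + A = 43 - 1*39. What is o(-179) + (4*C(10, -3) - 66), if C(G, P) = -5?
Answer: -31082/361 ≈ -86.100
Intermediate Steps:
A = -3 (A = -7 + (43 - 1*39) = -7 + (43 - 39) = -7 + 4 = -3)
o(D) = (215 + D)/(-3 + 2*D) (o(D) = (D + 215)/(D + (D - 3)) = (215 + D)/(D + (-3 + D)) = (215 + D)/(-3 + 2*D))
o(-179) + (4*C(10, -3) - 66) = (215 - 179)/(-3 + 2*(-179)) + (4*(-5) - 66) = 36/(-3 - 358) + (-20 - 66) = 36/(-361) - 86 = -1/361*36 - 86 = -36/361 - 86 = -31082/361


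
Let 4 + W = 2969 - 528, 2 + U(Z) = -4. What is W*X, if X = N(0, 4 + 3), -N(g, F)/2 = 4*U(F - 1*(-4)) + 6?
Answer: 87732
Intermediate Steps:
U(Z) = -6 (U(Z) = -2 - 4 = -6)
N(g, F) = 36 (N(g, F) = -2*(4*(-6) + 6) = -2*(-24 + 6) = -2*(-18) = 36)
X = 36
W = 2437 (W = -4 + (2969 - 528) = -4 + 2441 = 2437)
W*X = 2437*36 = 87732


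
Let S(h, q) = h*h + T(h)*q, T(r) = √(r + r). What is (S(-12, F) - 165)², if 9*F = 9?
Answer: 417 - 84*I*√6 ≈ 417.0 - 205.76*I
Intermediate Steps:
T(r) = √2*√r (T(r) = √(2*r) = √2*√r)
F = 1 (F = (⅑)*9 = 1)
S(h, q) = h² + q*√2*√h (S(h, q) = h*h + (√2*√h)*q = h² + q*√2*√h)
(S(-12, F) - 165)² = (((-12)² + 1*√2*√(-12)) - 165)² = ((144 + 1*√2*(2*I*√3)) - 165)² = ((144 + 2*I*√6) - 165)² = (-21 + 2*I*√6)²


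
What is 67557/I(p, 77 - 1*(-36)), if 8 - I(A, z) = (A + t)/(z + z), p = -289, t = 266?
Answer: 15267882/1831 ≈ 8338.5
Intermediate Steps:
I(A, z) = 8 - (266 + A)/(2*z) (I(A, z) = 8 - (A + 266)/(z + z) = 8 - (266 + A)/(2*z))
67557/I(p, 77 - 1*(-36)) = 67557/(((-266 - 1*(-289) + 16*(77 - 1*(-36)))/(2*(77 - 1*(-36))))) = 67557/(((-266 + 289 + 16*(77 + 36))/(2*(77 + 36)))) = 67557/(((1/2)*(-266 + 289 + 16*113)/113)) = 67557/(((1/2)*(1/113)*(-266 + 289 + 1808))) = 67557/(((1/2)*(1/113)*1831)) = 67557/(1831/226) = 67557*(226/1831) = 15267882/1831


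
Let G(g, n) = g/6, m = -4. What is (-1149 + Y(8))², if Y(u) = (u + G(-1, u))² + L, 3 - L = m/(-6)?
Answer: 1526543041/1296 ≈ 1.1779e+6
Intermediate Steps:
G(g, n) = g/6 (G(g, n) = g*(⅙) = g/6)
L = 7/3 (L = 3 - (-4)/(-6) = 3 - (-4)*(-1)/6 = 3 - 1*⅔ = 3 - ⅔ = 7/3 ≈ 2.3333)
Y(u) = 7/3 + (-⅙ + u)² (Y(u) = (u + (⅙)*(-1))² + 7/3 = (u - ⅙)² + 7/3 = (-⅙ + u)² + 7/3 = 7/3 + (-⅙ + u)²)
(-1149 + Y(8))² = (-1149 + (7/3 + (-1 + 6*8)²/36))² = (-1149 + (7/3 + (-1 + 48)²/36))² = (-1149 + (7/3 + (1/36)*47²))² = (-1149 + (7/3 + (1/36)*2209))² = (-1149 + (7/3 + 2209/36))² = (-1149 + 2293/36)² = (-39071/36)² = 1526543041/1296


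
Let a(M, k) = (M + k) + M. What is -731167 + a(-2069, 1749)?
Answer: -733556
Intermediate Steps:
a(M, k) = k + 2*M
-731167 + a(-2069, 1749) = -731167 + (1749 + 2*(-2069)) = -731167 + (1749 - 4138) = -731167 - 2389 = -733556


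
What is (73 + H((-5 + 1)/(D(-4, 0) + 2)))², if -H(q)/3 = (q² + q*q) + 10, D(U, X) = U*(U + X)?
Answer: 1329409/729 ≈ 1823.6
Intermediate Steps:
H(q) = -30 - 6*q² (H(q) = -3*((q² + q*q) + 10) = -3*((q² + q²) + 10) = -3*(2*q² + 10) = -3*(10 + 2*q²) = -30 - 6*q²)
(73 + H((-5 + 1)/(D(-4, 0) + 2)))² = (73 + (-30 - 6*(-5 + 1)²/(-4*(-4 + 0) + 2)²))² = (73 + (-30 - 6*16/(-4*(-4) + 2)²))² = (73 + (-30 - 6*16/(16 + 2)²))² = (73 + (-30 - 6*(-4/18)²))² = (73 + (-30 - 6*(-4*1/18)²))² = (73 + (-30 - 6*(-2/9)²))² = (73 + (-30 - 6*4/81))² = (73 + (-30 - 8/27))² = (73 - 818/27)² = (1153/27)² = 1329409/729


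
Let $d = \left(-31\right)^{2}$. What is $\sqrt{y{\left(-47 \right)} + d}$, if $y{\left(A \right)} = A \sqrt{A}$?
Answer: $\sqrt{961 - 47 i \sqrt{47}} \approx 31.421 - 5.1274 i$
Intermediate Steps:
$d = 961$
$y{\left(A \right)} = A^{\frac{3}{2}}$
$\sqrt{y{\left(-47 \right)} + d} = \sqrt{\left(-47\right)^{\frac{3}{2}} + 961} = \sqrt{- 47 i \sqrt{47} + 961} = \sqrt{961 - 47 i \sqrt{47}}$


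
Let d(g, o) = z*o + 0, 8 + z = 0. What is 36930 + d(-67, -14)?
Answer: 37042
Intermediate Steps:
z = -8 (z = -8 + 0 = -8)
d(g, o) = -8*o (d(g, o) = -8*o + 0 = -8*o)
36930 + d(-67, -14) = 36930 - 8*(-14) = 36930 + 112 = 37042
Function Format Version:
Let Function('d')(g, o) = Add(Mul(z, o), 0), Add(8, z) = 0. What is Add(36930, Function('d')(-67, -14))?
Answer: 37042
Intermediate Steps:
z = -8 (z = Add(-8, 0) = -8)
Function('d')(g, o) = Mul(-8, o) (Function('d')(g, o) = Add(Mul(-8, o), 0) = Mul(-8, o))
Add(36930, Function('d')(-67, -14)) = Add(36930, Mul(-8, -14)) = Add(36930, 112) = 37042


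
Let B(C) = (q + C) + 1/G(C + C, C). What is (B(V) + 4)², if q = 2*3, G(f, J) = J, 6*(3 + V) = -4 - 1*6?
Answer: 46225/1764 ≈ 26.205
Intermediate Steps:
V = -14/3 (V = -3 + (-4 - 1*6)/6 = -3 + (-4 - 6)/6 = -3 + (⅙)*(-10) = -3 - 5/3 = -14/3 ≈ -4.6667)
q = 6
B(C) = 6 + C + 1/C (B(C) = (6 + C) + 1/C = 6 + C + 1/C)
(B(V) + 4)² = ((6 - 14/3 + 1/(-14/3)) + 4)² = ((6 - 14/3 - 3/14) + 4)² = (47/42 + 4)² = (215/42)² = 46225/1764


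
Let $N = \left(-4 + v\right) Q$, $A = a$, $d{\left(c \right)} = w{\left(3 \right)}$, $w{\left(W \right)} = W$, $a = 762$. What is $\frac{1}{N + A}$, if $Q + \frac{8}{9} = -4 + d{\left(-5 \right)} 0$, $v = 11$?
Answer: $\frac{9}{6550} \approx 0.001374$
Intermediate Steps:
$d{\left(c \right)} = 3$
$A = 762$
$Q = - \frac{44}{9}$ ($Q = - \frac{8}{9} + \left(-4 + 3 \cdot 0\right) = - \frac{8}{9} + \left(-4 + 0\right) = - \frac{8}{9} - 4 = - \frac{44}{9} \approx -4.8889$)
$N = - \frac{308}{9}$ ($N = \left(-4 + 11\right) \left(- \frac{44}{9}\right) = 7 \left(- \frac{44}{9}\right) = - \frac{308}{9} \approx -34.222$)
$\frac{1}{N + A} = \frac{1}{- \frac{308}{9} + 762} = \frac{1}{\frac{6550}{9}} = \frac{9}{6550}$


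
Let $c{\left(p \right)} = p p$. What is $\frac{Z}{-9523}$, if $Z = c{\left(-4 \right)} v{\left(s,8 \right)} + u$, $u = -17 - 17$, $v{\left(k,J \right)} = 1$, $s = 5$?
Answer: $\frac{18}{9523} \approx 0.0018902$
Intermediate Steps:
$c{\left(p \right)} = p^{2}$
$u = -34$
$Z = -18$ ($Z = \left(-4\right)^{2} \cdot 1 - 34 = 16 \cdot 1 - 34 = 16 - 34 = -18$)
$\frac{Z}{-9523} = - \frac{18}{-9523} = \left(-18\right) \left(- \frac{1}{9523}\right) = \frac{18}{9523}$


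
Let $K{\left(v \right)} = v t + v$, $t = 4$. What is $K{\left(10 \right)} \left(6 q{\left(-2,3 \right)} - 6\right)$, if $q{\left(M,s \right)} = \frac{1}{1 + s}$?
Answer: $-225$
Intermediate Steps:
$K{\left(v \right)} = 5 v$ ($K{\left(v \right)} = v 4 + v = 4 v + v = 5 v$)
$K{\left(10 \right)} \left(6 q{\left(-2,3 \right)} - 6\right) = 5 \cdot 10 \left(\frac{6}{1 + 3} - 6\right) = 50 \left(\frac{6}{4} - 6\right) = 50 \left(6 \cdot \frac{1}{4} - 6\right) = 50 \left(\frac{3}{2} - 6\right) = 50 \left(- \frac{9}{2}\right) = -225$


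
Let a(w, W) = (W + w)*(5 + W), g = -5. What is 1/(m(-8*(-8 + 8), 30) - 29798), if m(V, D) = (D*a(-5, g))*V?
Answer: -1/29798 ≈ -3.3559e-5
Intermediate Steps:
a(w, W) = (5 + W)*(W + w)
m(V, D) = 0 (m(V, D) = (D*((-5)² + 5*(-5) + 5*(-5) - 5*(-5)))*V = (D*(25 - 25 - 25 + 25))*V = (D*0)*V = 0*V = 0)
1/(m(-8*(-8 + 8), 30) - 29798) = 1/(0 - 29798) = 1/(-29798) = -1/29798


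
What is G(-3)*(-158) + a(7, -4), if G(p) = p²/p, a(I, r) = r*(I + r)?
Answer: 462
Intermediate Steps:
G(p) = p
G(-3)*(-158) + a(7, -4) = -3*(-158) - 4*(7 - 4) = 474 - 4*3 = 474 - 12 = 462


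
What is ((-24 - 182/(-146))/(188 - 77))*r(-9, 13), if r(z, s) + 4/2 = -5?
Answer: 11627/8103 ≈ 1.4349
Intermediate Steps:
r(z, s) = -7 (r(z, s) = -2 - 5 = -7)
((-24 - 182/(-146))/(188 - 77))*r(-9, 13) = ((-24 - 182/(-146))/(188 - 77))*(-7) = ((-24 - 182*(-1/146))/111)*(-7) = ((-24 + 91/73)*(1/111))*(-7) = -1661/73*1/111*(-7) = -1661/8103*(-7) = 11627/8103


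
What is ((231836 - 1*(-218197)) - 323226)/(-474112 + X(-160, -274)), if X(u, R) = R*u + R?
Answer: -126807/430546 ≈ -0.29453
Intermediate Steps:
X(u, R) = R + R*u
((231836 - 1*(-218197)) - 323226)/(-474112 + X(-160, -274)) = ((231836 - 1*(-218197)) - 323226)/(-474112 - 274*(1 - 160)) = ((231836 + 218197) - 323226)/(-474112 - 274*(-159)) = (450033 - 323226)/(-474112 + 43566) = 126807/(-430546) = 126807*(-1/430546) = -126807/430546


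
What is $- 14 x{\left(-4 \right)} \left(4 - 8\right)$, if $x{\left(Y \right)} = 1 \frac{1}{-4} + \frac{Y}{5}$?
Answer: $- \frac{294}{5} \approx -58.8$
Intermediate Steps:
$x{\left(Y \right)} = - \frac{1}{4} + \frac{Y}{5}$ ($x{\left(Y \right)} = 1 \left(- \frac{1}{4}\right) + Y \frac{1}{5} = - \frac{1}{4} + \frac{Y}{5}$)
$- 14 x{\left(-4 \right)} \left(4 - 8\right) = - 14 \left(- \frac{1}{4} + \frac{1}{5} \left(-4\right)\right) \left(4 - 8\right) = - 14 \left(- \frac{1}{4} - \frac{4}{5}\right) \left(4 - 8\right) = \left(-14\right) \left(- \frac{21}{20}\right) \left(-4\right) = \frac{147}{10} \left(-4\right) = - \frac{294}{5}$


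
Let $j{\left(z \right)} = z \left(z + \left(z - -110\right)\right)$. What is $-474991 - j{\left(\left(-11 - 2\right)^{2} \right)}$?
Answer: $-550703$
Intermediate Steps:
$j{\left(z \right)} = z \left(110 + 2 z\right)$ ($j{\left(z \right)} = z \left(z + \left(z + 110\right)\right) = z \left(z + \left(110 + z\right)\right) = z \left(110 + 2 z\right)$)
$-474991 - j{\left(\left(-11 - 2\right)^{2} \right)} = -474991 - 2 \left(-11 - 2\right)^{2} \left(55 + \left(-11 - 2\right)^{2}\right) = -474991 - 2 \left(-13\right)^{2} \left(55 + \left(-13\right)^{2}\right) = -474991 - 2 \cdot 169 \left(55 + 169\right) = -474991 - 2 \cdot 169 \cdot 224 = -474991 - 75712 = -550703$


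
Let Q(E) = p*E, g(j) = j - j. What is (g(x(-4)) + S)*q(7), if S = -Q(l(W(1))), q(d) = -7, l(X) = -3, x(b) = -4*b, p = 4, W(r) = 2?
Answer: -84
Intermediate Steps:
g(j) = 0
Q(E) = 4*E
S = 12 (S = -4*(-3) = -1*(-12) = 12)
(g(x(-4)) + S)*q(7) = (0 + 12)*(-7) = 12*(-7) = -84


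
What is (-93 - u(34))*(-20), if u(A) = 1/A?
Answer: 31630/17 ≈ 1860.6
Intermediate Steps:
(-93 - u(34))*(-20) = (-93 - 1/34)*(-20) = -3163/34*(-20) = 31630/17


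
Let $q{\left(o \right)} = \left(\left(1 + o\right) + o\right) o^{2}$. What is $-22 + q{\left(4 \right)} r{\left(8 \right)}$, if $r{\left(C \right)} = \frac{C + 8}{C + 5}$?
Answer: $\frac{2018}{13} \approx 155.23$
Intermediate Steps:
$r{\left(C \right)} = \frac{8 + C}{5 + C}$
$q{\left(o \right)} = o^{2} \left(1 + 2 o\right)$ ($q{\left(o \right)} = \left(1 + 2 o\right) o^{2} = o^{2} \left(1 + 2 o\right)$)
$-22 + q{\left(4 \right)} r{\left(8 \right)} = -22 + 4^{2} \left(1 + 2 \cdot 4\right) \frac{8 + 8}{5 + 8} = -22 + 16 \left(1 + 8\right) \frac{1}{13} \cdot 16 = -22 + 16 \cdot 9 \cdot \frac{1}{13} \cdot 16 = -22 + 144 \cdot \frac{16}{13} = -22 + \frac{2304}{13} = \frac{2018}{13}$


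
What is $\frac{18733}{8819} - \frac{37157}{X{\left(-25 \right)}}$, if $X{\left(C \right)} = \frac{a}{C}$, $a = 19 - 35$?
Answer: $- \frac{8191889847}{141104} \approx -58056.0$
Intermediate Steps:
$a = -16$ ($a = 19 - 35 = -16$)
$X{\left(C \right)} = - \frac{16}{C}$
$\frac{18733}{8819} - \frac{37157}{X{\left(-25 \right)}} = \frac{18733}{8819} - \frac{37157}{\left(-16\right) \frac{1}{-25}} = 18733 \cdot \frac{1}{8819} - \frac{37157}{\left(-16\right) \left(- \frac{1}{25}\right)} = \frac{18733}{8819} - \frac{37157}{\frac{16}{25}} = \frac{18733}{8819} - \frac{928925}{16} = - \frac{8191889847}{141104}$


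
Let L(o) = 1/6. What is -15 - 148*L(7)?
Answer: -119/3 ≈ -39.667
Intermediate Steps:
L(o) = ⅙
-15 - 148*L(7) = -15 - 148*⅙ = -15 - 74/3 = -119/3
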